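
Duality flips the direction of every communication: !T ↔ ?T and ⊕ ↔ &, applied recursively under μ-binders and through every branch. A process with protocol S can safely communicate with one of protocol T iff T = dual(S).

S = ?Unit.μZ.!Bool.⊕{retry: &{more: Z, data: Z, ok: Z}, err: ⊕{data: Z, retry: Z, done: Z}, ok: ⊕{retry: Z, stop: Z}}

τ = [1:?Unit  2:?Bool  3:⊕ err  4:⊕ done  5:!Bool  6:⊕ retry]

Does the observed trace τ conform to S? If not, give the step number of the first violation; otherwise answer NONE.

@1 ?Unit  ok  cont: μZ.…
@2 got ?Bool, protocol expects !Bool  ✗

2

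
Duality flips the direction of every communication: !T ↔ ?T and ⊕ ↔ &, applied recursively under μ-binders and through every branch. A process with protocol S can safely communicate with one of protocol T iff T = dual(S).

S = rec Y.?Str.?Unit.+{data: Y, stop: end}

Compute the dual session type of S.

rec Y.!Str.!Unit.&{data: Y, stop: end}

rec Y ↦ rec Y  (μ self-dual)
  ?Str ↦ !Str
    ?Unit ↦ !Unit
      +{data,stop} ↦ &{data,stop}  (select→offer)
        case data:
          Y self-dual
        case stop:
          end self-dual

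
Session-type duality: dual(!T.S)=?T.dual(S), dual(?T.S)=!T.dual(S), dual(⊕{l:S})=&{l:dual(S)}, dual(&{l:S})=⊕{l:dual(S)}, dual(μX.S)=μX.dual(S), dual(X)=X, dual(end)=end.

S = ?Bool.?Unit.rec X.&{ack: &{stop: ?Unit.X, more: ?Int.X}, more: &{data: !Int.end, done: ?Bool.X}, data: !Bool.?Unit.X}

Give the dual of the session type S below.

?Bool = !Bool
  ?Unit = !Unit
    rec X = rec X  (binder kept)
      &{ack,more,data} = +{ack,more,data}  (&→⊕)
        • ack:
          &{stop,more} = +{stop,more}  (&→⊕)
            • stop:
              ?Unit = !Unit
                dual(X) = X
            • more:
              ?Int = !Int
                dual(X) = X
        • more:
          &{data,done} = +{data,done}  (&→⊕)
            • data:
              !Int = ?Int
                dual(end) = end
            • done:
              ?Bool = !Bool
                dual(X) = X
        • data:
          !Bool = ?Bool
            ?Unit = !Unit
              dual(X) = X

!Bool.!Unit.rec X.+{ack: +{stop: !Unit.X, more: !Int.X}, more: +{data: ?Int.end, done: !Bool.X}, data: ?Bool.!Unit.X}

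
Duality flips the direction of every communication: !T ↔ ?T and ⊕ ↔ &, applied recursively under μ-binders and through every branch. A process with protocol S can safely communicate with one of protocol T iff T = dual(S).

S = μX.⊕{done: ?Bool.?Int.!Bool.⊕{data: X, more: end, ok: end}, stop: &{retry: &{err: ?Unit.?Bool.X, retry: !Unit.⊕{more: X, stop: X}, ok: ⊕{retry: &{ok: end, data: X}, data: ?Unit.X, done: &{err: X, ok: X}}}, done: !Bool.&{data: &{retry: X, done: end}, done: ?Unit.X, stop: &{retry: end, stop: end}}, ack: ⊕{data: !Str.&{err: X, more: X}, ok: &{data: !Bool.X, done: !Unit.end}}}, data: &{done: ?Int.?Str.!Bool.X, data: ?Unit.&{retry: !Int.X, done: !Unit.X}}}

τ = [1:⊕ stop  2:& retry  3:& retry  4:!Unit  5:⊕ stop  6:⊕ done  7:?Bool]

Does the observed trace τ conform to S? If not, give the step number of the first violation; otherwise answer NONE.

step 1: ⊕ stop  ✓  cont: &{retry: &{err: ?Unit.?Bool.μX.…, retry: !Unit.⊕{more: μX.…, stop: μX.…}, ok: ⊕{retry: &{ok: end, data: μX.…}, data: ?Unit.μX.…, done: &{err: μX.…, ok: μX.…}}}, done: !Bool.&{data: &{retry: μX.…, done: end}, done: ?Unit.μX.…, stop: &{retry: end, stop: end}}, ack: ⊕{data: !Str.&{err: μX.…, more: μX.…}, ok: &{data: !Bool.μX.…, done: !Unit.end}}}
step 2: & retry  ✓  cont: &{err: ?Unit.?Bool.μX.…, retry: !Unit.⊕{more: μX.…, stop: μX.…}, ok: ⊕{retry: &{ok: end, data: μX.…}, data: ?Unit.μX.…, done: &{err: μX.…, ok: μX.…}}}
step 3: & retry  ✓  cont: !Unit.⊕{more: μX.…, stop: μX.…}
step 4: !Unit  ✓  cont: ⊕{more: μX.…, stop: μX.…}
step 5: ⊕ stop  ✓  cont: μX.…
step 6: ⊕ done  ✓  cont: ?Bool.?Int.!Bool.⊕{data: μX.…, more: end, ok: end}
step 7: ?Bool  ✓  cont: ?Int.!Bool.⊕{data: μX.…, more: end, ok: end}
all 7 steps conform

NONE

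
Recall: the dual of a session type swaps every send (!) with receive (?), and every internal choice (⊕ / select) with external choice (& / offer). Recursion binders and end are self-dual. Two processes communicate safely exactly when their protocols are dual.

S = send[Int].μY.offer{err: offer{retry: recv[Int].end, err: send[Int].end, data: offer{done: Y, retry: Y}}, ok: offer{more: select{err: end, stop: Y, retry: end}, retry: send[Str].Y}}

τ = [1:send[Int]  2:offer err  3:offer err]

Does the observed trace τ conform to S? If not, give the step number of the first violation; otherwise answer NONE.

NONE

step 1: send[Int]  ✓  cont: μY.…
step 2: offer err  ✓  cont: offer{retry: recv[Int].end, err: send[Int].end, data: offer{done: μY.…, retry: μY.…}}
step 3: offer err  ✓  cont: send[Int].end
all 3 steps conform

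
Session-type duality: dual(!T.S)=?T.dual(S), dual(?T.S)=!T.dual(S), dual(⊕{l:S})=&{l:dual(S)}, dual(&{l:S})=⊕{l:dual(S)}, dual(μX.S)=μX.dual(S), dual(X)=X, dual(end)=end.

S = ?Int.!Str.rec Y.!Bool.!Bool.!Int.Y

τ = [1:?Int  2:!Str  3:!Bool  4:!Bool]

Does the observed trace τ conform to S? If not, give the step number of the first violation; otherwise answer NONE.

NONE

step 1: ?Int  match  cont: !Str.rec Y.…
step 2: !Str  match  cont: rec Y.…
step 3: !Bool  match  cont: !Bool.!Int.rec Y.…
step 4: !Bool  match  cont: !Int.rec Y.…
all 4 steps conform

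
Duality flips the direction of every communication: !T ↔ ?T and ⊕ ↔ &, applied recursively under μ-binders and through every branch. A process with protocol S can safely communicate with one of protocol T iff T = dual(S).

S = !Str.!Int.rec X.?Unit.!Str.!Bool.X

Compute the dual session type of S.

?Str.?Int.rec X.!Unit.?Str.?Bool.X

!Str = ?Str
  !Int = ?Int
    rec X = rec X  (rec unchanged)
      ?Unit = !Unit
        !Str = ?Str
          !Bool = ?Bool
            X ↦ X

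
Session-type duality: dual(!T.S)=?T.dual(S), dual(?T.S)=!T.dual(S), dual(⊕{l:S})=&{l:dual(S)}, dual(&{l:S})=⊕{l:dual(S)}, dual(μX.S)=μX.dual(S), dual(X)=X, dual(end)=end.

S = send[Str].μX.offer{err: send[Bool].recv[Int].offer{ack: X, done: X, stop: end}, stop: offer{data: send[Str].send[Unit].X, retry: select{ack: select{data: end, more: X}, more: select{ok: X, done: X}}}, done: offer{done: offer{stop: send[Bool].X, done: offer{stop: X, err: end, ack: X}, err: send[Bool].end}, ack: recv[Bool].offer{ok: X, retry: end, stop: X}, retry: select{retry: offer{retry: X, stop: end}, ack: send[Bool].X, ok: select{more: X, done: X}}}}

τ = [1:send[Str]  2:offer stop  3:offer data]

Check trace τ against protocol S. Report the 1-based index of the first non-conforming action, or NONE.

[1] send[Str]  ok  residual = μX.…
[2] offer stop  ok  residual = offer{data: send[Str].send[Unit].μX.…, retry: select{ack: select{data: end, more: μX.…}, more: select{ok: μX.…, done: μX.…}}}
[3] offer data  ok  residual = send[Str].send[Unit].μX.…
trace exhausted — no violation

NONE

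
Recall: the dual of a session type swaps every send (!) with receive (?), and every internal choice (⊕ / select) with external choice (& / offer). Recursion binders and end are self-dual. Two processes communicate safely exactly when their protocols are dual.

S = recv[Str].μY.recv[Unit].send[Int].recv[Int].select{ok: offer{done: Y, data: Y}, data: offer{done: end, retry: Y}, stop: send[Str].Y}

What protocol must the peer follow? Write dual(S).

send[Str].μY.send[Unit].recv[Int].send[Int].offer{ok: select{done: Y, data: Y}, data: select{done: end, retry: Y}, stop: recv[Str].Y}

recv[Str] ↦ send[Str]
  μY ↦ μY  (rec unchanged)
    recv[Unit] ↦ send[Unit]
      send[Int] ↦ recv[Int]
        recv[Int] ↦ send[Int]
          select{ok,data,stop} ↦ offer{ok,data,stop}  (internal→external)
            [ok]
              offer{done,data} ↦ select{done,data}  (&→⊕)
                [done]
                  dual(Y) = Y
                [data]
                  dual(Y) = Y
            [data]
              offer{done,retry} ↦ select{done,retry}  (&→⊕)
                [done]
                  dual(end) = end
                [retry]
                  dual(Y) = Y
            [stop]
              send[Str] ↦ recv[Str]
                dual(Y) = Y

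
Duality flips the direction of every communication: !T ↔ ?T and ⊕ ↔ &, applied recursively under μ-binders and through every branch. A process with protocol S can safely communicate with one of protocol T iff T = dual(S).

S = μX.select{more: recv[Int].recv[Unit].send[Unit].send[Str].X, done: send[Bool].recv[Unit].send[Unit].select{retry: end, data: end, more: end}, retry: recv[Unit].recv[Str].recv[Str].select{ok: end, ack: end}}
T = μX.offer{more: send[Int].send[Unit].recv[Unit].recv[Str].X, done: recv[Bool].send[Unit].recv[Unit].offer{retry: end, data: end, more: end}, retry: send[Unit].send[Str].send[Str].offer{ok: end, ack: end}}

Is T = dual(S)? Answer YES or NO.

YES

μX vs μX  ok (rec unchanged)
  select{more,done,retry} vs offer{more,done,retry}  ok labels match
    • more:
      recv[Int] vs send[Int]  ok
        recv[Unit] vs send[Unit]  ok
          send[Unit] vs recv[Unit]  ok
            send[Str] vs recv[Str]  ok
              X vs X  ok
    • done:
      send[Bool] vs recv[Bool]  ok
        recv[Unit] vs send[Unit]  ok
          send[Unit] vs recv[Unit]  ok
            select{retry,data,more} vs offer{retry,data,more}  ok labels match
              • retry:
                end vs end  ok
              • data:
                end vs end  ok
              • more:
                end vs end  ok
    • retry:
      recv[Unit] vs send[Unit]  ok
        recv[Str] vs send[Str]  ok
          recv[Str] vs send[Str]  ok
            select{ok,ack} vs offer{ok,ack}  ok labels match
              • ok:
                end vs end  ok
              • ack:
                end vs end  ok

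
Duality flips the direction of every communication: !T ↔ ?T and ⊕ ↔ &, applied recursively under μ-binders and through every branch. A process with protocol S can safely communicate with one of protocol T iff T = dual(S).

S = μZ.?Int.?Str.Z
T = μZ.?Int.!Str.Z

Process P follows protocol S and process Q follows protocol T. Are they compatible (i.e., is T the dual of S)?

μZ vs μZ  ok (μ self-dual)
  ?Int vs ?Int  ✗ same direction on both sides — not dual

NO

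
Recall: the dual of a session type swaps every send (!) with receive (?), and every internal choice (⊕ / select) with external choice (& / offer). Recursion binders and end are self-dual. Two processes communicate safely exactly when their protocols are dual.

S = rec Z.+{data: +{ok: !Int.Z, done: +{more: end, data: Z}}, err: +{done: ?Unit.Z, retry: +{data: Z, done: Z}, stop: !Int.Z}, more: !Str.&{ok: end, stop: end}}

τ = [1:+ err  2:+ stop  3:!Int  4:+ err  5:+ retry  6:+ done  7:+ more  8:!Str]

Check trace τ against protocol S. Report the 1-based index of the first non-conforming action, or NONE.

[1] + err  ✓  residual = +{done: ?Unit.rec Z.…, retry: +{data: rec Z.…, done: rec Z.…}, stop: !Int.rec Z.…}
[2] + stop  ✓  residual = !Int.rec Z.…
[3] !Int  ✓  residual = rec Z.…
[4] + err  ✓  residual = +{done: ?Unit.rec Z.…, retry: +{data: rec Z.…, done: rec Z.…}, stop: !Int.rec Z.…}
[5] + retry  ✓  residual = +{data: rec Z.…, done: rec Z.…}
[6] + done  ✓  residual = rec Z.…
[7] + more  ✓  residual = !Str.&{ok: end, stop: end}
[8] !Str  ✓  residual = &{ok: end, stop: end}
trace exhausted — no violation

NONE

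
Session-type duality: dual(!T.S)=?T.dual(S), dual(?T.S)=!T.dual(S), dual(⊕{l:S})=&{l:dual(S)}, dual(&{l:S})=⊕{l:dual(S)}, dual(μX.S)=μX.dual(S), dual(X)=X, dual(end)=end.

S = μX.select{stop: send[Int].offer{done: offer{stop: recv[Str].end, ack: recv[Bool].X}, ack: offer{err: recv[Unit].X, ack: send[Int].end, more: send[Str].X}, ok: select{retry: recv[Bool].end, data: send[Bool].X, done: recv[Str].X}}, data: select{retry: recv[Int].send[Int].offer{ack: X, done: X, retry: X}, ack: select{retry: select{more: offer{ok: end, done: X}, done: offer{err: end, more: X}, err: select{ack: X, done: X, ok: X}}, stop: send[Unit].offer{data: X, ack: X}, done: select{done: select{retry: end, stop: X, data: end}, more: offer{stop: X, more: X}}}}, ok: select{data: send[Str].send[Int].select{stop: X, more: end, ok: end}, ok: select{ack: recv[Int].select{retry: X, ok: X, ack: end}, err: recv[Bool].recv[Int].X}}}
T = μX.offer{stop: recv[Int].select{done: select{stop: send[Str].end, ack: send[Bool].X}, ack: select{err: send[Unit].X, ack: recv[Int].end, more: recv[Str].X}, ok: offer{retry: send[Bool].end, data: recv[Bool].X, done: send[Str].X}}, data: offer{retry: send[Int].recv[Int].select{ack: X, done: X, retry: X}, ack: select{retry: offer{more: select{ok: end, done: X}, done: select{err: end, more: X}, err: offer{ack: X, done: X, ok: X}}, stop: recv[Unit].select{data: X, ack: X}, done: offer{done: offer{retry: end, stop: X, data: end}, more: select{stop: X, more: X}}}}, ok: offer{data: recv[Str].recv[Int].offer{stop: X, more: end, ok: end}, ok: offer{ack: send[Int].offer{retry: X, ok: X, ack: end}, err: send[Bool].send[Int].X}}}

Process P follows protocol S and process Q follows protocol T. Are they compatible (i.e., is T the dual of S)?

μX | μX  ok (μ self-dual)
  select{stop,data,ok} | offer{stop,data,ok}  ok label sets agree
    case stop:
      send[Int] | recv[Int]  ok
        offer{done,ack,ok} | select{done,ack,ok}  ok label sets agree
          case done:
            offer{stop,ack} | select{stop,ack}  ok label sets agree
              case stop:
                recv[Str] | send[Str]  ok
                  end | end  ok
              case ack:
                recv[Bool] | send[Bool]  ok
                  X | X  ok
          case ack:
            offer{err,ack,more} | select{err,ack,more}  ok label sets agree
              case err:
                recv[Unit] | send[Unit]  ok
                  X | X  ok
              case ack:
                send[Int] | recv[Int]  ok
                  end | end  ok
              case more:
                send[Str] | recv[Str]  ok
                  X | X  ok
          case ok:
            select{retry,data,done} | offer{retry,data,done}  ok label sets agree
              case retry:
                recv[Bool] | send[Bool]  ok
                  end | end  ok
              case data:
                send[Bool] | recv[Bool]  ok
                  X | X  ok
              case done:
                recv[Str] | send[Str]  ok
                  X | X  ok
    case data:
      select{retry,ack} | offer{retry,ack}  ok label sets agree
        case retry:
          recv[Int] | send[Int]  ok
            send[Int] | recv[Int]  ok
              offer{ack,done,retry} | select{ack,done,retry}  ok label sets agree
                case ack:
                  X | X  ok
                case done:
                  X | X  ok
                case retry:
                  X | X  ok
        case ack:
          select{retry,stop,done} | select{retry,stop,done}  ✗ choice polarity not flipped — not dual

NO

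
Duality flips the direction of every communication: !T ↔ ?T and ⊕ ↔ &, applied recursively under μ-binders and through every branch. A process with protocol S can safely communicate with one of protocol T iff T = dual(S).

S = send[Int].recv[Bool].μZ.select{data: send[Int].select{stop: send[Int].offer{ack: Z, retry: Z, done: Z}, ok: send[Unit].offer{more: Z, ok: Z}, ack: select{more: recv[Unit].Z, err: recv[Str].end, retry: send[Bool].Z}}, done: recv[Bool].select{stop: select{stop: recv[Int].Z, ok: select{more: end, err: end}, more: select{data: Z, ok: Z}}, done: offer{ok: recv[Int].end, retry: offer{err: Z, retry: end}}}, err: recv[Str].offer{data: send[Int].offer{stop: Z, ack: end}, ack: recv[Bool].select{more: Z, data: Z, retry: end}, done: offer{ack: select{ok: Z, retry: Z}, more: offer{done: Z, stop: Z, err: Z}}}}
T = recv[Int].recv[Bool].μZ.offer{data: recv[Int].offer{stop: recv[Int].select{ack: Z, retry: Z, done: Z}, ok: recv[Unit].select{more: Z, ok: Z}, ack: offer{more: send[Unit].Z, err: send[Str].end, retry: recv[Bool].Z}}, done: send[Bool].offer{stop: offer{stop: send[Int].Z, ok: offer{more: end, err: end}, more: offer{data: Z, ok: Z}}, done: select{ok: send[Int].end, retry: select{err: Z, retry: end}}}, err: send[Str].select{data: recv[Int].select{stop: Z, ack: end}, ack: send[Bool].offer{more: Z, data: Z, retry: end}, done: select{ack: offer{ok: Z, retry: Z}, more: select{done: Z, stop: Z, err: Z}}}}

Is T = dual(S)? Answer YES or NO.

send[Int] vs recv[Int]  ok
  recv[Bool] vs recv[Bool]  ✗ same direction on both sides — not dual

NO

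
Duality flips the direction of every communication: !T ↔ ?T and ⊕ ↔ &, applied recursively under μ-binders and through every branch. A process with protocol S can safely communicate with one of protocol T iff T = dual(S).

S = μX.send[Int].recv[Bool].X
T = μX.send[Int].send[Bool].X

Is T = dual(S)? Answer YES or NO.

μX ‖ μX  ✓ (binder kept)
  send[Int] ‖ send[Int]  ✗ same direction on both sides — not dual

NO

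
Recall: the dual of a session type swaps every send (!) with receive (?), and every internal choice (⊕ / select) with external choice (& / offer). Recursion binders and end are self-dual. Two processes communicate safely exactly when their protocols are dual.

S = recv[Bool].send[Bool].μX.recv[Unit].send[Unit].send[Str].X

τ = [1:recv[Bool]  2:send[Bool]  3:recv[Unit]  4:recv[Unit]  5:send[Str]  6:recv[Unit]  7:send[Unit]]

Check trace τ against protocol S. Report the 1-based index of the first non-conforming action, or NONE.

[1] recv[Bool]  ✓  cont: send[Bool].μX.…
[2] send[Bool]  ✓  cont: μX.…
[3] recv[Unit]  ✓  cont: send[Unit].send[Str].μX.…
[4] got recv[Unit], protocol expects send[Unit]  ✗

4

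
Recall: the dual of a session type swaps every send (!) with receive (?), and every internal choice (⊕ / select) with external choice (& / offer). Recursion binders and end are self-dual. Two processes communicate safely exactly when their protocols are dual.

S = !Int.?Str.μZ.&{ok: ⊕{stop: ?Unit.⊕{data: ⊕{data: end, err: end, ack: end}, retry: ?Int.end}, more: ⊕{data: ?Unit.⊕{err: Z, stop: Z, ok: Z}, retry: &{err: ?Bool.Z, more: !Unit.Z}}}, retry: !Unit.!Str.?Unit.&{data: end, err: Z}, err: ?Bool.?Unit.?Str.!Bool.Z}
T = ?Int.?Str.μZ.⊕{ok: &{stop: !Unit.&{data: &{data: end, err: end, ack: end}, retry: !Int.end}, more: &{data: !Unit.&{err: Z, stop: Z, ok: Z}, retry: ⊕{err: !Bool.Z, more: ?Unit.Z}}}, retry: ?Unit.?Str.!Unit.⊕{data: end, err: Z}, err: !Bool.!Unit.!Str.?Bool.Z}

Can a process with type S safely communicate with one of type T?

NO

!Int vs ?Int  match
  ?Str vs ?Str  ✗ same direction on both sides — not dual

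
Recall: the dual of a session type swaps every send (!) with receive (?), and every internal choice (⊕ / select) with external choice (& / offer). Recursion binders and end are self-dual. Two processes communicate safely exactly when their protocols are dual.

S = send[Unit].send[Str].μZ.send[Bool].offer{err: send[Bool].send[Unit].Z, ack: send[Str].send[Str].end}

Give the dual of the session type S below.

recv[Unit].recv[Str].μZ.recv[Bool].select{err: recv[Bool].recv[Unit].Z, ack: recv[Str].recv[Str].end}

send[Unit] = recv[Unit]
  send[Str] = recv[Str]
    μZ = μZ  (binder kept)
      send[Bool] = recv[Bool]
        offer{err,ack} = select{err,ack}  (external→internal)
          case err:
            send[Bool] = recv[Bool]
              send[Unit] = recv[Unit]
                Z self-dual
          case ack:
            send[Str] = recv[Str]
              send[Str] = recv[Str]
                end self-dual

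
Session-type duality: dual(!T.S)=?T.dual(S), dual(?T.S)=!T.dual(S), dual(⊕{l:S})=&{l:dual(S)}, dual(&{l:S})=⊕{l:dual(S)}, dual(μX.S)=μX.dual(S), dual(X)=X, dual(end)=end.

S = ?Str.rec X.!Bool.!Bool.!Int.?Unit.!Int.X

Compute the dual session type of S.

?Str = !Str
  rec X = rec X  (μ self-dual)
    !Bool = ?Bool
      !Bool = ?Bool
        !Int = ?Int
          ?Unit = !Unit
            !Int = ?Int
              X self-dual

!Str.rec X.?Bool.?Bool.?Int.!Unit.?Int.X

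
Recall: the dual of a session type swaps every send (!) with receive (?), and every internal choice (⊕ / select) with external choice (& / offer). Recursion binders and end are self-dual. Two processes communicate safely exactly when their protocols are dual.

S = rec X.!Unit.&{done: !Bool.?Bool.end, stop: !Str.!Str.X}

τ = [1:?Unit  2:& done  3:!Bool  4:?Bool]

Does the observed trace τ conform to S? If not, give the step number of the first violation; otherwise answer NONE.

1

step 1: got ?Unit, protocol expects !Unit  ✗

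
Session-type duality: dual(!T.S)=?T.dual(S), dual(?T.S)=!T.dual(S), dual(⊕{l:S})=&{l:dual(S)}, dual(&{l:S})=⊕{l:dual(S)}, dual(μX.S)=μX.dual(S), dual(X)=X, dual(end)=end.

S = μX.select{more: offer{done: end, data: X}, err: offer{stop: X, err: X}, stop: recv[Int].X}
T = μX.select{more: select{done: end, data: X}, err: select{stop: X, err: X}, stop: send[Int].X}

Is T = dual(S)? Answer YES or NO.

NO

μX ‖ μX  ok (rec unchanged)
  select{more,err,stop} ‖ select{more,err,stop}  ✗ choice polarity not flipped — not dual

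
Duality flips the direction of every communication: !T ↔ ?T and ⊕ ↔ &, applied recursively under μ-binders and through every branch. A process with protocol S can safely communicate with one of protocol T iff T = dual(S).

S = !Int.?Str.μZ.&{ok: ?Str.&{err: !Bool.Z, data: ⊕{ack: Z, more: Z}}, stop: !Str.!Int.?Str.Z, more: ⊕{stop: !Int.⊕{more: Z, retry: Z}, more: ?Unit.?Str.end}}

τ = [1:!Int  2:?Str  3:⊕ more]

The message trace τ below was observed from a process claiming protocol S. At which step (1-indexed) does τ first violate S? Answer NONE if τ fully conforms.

[1] !Int  ✓  now at ?Str.μZ.…
[2] ?Str  ✓  now at μZ.…
[3] got ⊕ more, protocol expects & ok or & stop or & more  ✗

3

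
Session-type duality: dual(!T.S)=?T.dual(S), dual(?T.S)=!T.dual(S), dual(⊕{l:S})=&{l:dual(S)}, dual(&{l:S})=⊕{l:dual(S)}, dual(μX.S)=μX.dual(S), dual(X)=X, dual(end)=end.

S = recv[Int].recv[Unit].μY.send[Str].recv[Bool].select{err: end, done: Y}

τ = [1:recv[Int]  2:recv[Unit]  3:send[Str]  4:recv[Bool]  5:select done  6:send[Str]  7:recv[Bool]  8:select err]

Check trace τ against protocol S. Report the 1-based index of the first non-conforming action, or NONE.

[1] recv[Int]  ✓  now at recv[Unit].μY.…
[2] recv[Unit]  ✓  now at μY.…
[3] send[Str]  ✓  now at recv[Bool].select{err: end, done: μY.…}
[4] recv[Bool]  ✓  now at select{err: end, done: μY.…}
[5] select done  ✓  now at μY.…
[6] send[Str]  ✓  now at recv[Bool].select{err: end, done: μY.…}
[7] recv[Bool]  ✓  now at select{err: end, done: μY.…}
[8] select err  ✓  now at end
trace exhausted — no violation

NONE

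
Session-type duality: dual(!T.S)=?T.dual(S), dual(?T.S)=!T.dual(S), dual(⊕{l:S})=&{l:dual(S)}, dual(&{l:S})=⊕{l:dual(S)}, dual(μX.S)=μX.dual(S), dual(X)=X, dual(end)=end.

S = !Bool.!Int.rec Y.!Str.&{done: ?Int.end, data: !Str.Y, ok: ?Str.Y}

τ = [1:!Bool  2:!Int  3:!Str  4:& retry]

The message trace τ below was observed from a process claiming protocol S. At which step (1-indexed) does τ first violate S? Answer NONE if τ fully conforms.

@1 !Bool  match  state: !Int.rec Y.…
@2 !Int  match  state: rec Y.…
@3 !Str  match  state: &{done: ?Int.end, data: !Str.rec Y.…, ok: ?Str.rec Y.…}
@4 got & retry, protocol expects & done or & data or & ok  ✗

4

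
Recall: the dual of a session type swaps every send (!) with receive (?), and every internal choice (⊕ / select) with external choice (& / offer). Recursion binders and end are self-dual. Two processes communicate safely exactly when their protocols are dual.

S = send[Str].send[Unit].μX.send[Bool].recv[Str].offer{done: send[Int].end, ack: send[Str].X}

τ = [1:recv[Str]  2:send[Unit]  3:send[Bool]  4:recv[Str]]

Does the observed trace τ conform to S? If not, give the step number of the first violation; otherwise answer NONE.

[1] got recv[Str], protocol expects send[Str]  ✗

1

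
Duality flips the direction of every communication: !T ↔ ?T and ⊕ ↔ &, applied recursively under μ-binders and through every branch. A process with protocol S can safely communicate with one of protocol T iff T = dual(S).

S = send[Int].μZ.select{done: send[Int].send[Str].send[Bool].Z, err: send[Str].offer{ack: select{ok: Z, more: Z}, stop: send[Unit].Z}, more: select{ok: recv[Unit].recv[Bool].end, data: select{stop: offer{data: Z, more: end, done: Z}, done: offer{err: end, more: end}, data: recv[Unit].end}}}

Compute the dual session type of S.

recv[Int].μZ.offer{done: recv[Int].recv[Str].recv[Bool].Z, err: recv[Str].select{ack: offer{ok: Z, more: Z}, stop: recv[Unit].Z}, more: offer{ok: send[Unit].send[Bool].end, data: offer{stop: select{data: Z, more: end, done: Z}, done: select{err: end, more: end}, data: send[Unit].end}}}

send[Int] ↦ recv[Int]
  μZ ↦ μZ  (μ self-dual)
    select{done,err,more} ↦ offer{done,err,more}  (select→offer)
      • done:
        send[Int] ↦ recv[Int]
          send[Str] ↦ recv[Str]
            send[Bool] ↦ recv[Bool]
              Z self-dual
      • err:
        send[Str] ↦ recv[Str]
          offer{ack,stop} ↦ select{ack,stop}  (&→⊕)
            • ack:
              select{ok,more} ↦ offer{ok,more}  (select→offer)
                • ok:
                  Z self-dual
                • more:
                  Z self-dual
            • stop:
              send[Unit] ↦ recv[Unit]
                Z self-dual
      • more:
        select{ok,data} ↦ offer{ok,data}  (select→offer)
          • ok:
            recv[Unit] ↦ send[Unit]
              recv[Bool] ↦ send[Bool]
                end self-dual
          • data:
            select{stop,done,data} ↦ offer{stop,done,data}  (select→offer)
              • stop:
                offer{data,more,done} ↦ select{data,more,done}  (&→⊕)
                  • data:
                    Z self-dual
                  • more:
                    end self-dual
                  • done:
                    Z self-dual
              • done:
                offer{err,more} ↦ select{err,more}  (&→⊕)
                  • err:
                    end self-dual
                  • more:
                    end self-dual
              • data:
                recv[Unit] ↦ send[Unit]
                  end self-dual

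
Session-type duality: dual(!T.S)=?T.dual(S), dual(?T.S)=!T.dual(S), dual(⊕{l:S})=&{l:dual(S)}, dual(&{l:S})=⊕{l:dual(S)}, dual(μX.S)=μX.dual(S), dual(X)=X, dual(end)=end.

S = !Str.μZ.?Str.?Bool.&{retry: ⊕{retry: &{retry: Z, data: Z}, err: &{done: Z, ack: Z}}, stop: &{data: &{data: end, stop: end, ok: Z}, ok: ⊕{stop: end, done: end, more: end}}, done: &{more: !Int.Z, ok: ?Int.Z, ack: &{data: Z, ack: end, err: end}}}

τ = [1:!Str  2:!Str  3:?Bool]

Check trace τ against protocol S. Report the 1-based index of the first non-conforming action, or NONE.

@1 !Str  ✓  residual = μZ.…
@2 got !Str, protocol expects ?Str  ✗

2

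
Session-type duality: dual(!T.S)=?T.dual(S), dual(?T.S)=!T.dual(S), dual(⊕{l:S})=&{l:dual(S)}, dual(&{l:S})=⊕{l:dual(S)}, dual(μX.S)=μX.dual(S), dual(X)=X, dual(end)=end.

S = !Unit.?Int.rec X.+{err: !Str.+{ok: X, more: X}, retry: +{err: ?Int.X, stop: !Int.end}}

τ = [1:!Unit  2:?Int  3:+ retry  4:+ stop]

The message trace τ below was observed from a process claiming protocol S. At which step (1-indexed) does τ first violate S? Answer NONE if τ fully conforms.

NONE

step 1: !Unit  ✓  cont: ?Int.rec X.…
step 2: ?Int  ✓  cont: rec X.…
step 3: + retry  ✓  cont: +{err: ?Int.rec X.…, stop: !Int.end}
step 4: + stop  ✓  cont: !Int.end
trace exhausted — no violation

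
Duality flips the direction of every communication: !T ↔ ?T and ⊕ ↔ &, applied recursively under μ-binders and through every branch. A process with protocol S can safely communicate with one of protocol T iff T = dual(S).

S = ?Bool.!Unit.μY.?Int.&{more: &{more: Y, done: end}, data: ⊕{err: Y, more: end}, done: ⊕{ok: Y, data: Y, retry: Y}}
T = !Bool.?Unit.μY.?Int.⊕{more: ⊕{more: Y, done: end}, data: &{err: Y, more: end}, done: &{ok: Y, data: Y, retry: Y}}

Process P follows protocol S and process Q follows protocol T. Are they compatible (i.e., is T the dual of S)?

NO

?Bool | !Bool  ✓
  !Unit | ?Unit  ✓
    μY | μY  ✓ (μ self-dual)
      ?Int | ?Int  ✗ same direction on both sides — not dual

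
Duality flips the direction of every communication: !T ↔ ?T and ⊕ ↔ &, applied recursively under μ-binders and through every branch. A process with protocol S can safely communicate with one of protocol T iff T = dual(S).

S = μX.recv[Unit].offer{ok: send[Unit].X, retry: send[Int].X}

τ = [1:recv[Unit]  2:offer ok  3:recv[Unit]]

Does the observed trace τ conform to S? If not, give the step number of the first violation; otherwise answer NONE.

3

step 1: recv[Unit]  ok  residual = offer{ok: send[Unit].μX.…, retry: send[Int].μX.…}
step 2: offer ok  ok  residual = send[Unit].μX.…
step 3: got recv[Unit], protocol expects send[Unit]  ✗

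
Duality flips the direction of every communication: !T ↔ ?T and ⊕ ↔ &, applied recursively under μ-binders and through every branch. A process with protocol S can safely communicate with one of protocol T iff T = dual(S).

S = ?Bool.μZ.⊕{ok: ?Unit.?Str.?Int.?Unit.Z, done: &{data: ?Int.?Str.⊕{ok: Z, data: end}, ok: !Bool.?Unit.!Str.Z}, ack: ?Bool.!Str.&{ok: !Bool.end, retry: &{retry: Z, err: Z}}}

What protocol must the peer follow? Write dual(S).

!Bool.μZ.&{ok: !Unit.!Str.!Int.!Unit.Z, done: ⊕{data: !Int.!Str.&{ok: Z, data: end}, ok: ?Bool.!Unit.?Str.Z}, ack: !Bool.?Str.⊕{ok: ?Bool.end, retry: ⊕{retry: Z, err: Z}}}

?Bool = !Bool
  μZ = μZ  (rec unchanged)
    ⊕{ok,done,ack} = &{ok,done,ack}  (select→offer)
      [ok]
        ?Unit = !Unit
          ?Str = !Str
            ?Int = !Int
              ?Unit = !Unit
                dual(Z) = Z
      [done]
        &{data,ok} = ⊕{data,ok}  (&→⊕)
          [data]
            ?Int = !Int
              ?Str = !Str
                ⊕{ok,data} = &{ok,data}  (select→offer)
                  [ok]
                    dual(Z) = Z
                  [data]
                    dual(end) = end
          [ok]
            !Bool = ?Bool
              ?Unit = !Unit
                !Str = ?Str
                  dual(Z) = Z
      [ack]
        ?Bool = !Bool
          !Str = ?Str
            &{ok,retry} = ⊕{ok,retry}  (&→⊕)
              [ok]
                !Bool = ?Bool
                  dual(end) = end
              [retry]
                &{retry,err} = ⊕{retry,err}  (&→⊕)
                  [retry]
                    dual(Z) = Z
                  [err]
                    dual(Z) = Z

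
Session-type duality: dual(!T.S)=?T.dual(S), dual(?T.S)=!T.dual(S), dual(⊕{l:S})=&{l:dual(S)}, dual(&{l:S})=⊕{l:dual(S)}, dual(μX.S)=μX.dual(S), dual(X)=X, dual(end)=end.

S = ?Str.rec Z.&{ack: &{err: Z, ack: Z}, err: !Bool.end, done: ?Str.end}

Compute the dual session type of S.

?Str = !Str
  rec Z = rec Z  (binder kept)
    &{ack,err,done} = +{ack,err,done}  (external→internal)
      [ack]
        &{err,ack} = +{err,ack}  (external→internal)
          [err]
            Z self-dual
          [ack]
            Z self-dual
      [err]
        !Bool = ?Bool
          end self-dual
      [done]
        ?Str = !Str
          end self-dual

!Str.rec Z.+{ack: +{err: Z, ack: Z}, err: ?Bool.end, done: !Str.end}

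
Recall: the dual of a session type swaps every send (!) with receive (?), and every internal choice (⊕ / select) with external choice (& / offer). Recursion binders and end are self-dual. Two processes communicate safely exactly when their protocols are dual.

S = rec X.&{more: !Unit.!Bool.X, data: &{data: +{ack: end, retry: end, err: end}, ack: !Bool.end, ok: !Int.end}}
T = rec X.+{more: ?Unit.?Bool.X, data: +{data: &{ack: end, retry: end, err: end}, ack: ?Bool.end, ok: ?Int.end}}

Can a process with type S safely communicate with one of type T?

YES

rec X | rec X  ok (binder kept)
  &{more,data} | +{more,data}  ok same labels
    [more]
      !Unit | ?Unit  ok
        !Bool | ?Bool  ok
          X | X  ok
    [data]
      &{data,ack,ok} | +{data,ack,ok}  ok same labels
        [data]
          +{ack,retry,err} | &{ack,retry,err}  ok same labels
            [ack]
              end | end  ok
            [retry]
              end | end  ok
            [err]
              end | end  ok
        [ack]
          !Bool | ?Bool  ok
            end | end  ok
        [ok]
          !Int | ?Int  ok
            end | end  ok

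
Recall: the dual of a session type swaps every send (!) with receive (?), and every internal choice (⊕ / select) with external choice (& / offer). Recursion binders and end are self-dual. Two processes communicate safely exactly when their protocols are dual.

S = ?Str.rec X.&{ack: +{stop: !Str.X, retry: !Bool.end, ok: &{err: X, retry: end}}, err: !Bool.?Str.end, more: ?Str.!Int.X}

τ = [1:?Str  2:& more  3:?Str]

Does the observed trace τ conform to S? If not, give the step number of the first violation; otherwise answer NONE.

NONE

@1 ?Str  ✓  residual = rec X.…
@2 & more  ✓  residual = ?Str.!Int.rec X.…
@3 ?Str  ✓  residual = !Int.rec X.…
τ conforms to S (length 3)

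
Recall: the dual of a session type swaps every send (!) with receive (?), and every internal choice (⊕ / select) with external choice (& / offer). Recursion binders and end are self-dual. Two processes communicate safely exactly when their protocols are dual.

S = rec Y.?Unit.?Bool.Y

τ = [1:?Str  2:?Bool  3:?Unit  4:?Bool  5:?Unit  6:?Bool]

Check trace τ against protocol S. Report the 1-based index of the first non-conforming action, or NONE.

1

@1 got ?Str, protocol expects ?Unit  ✗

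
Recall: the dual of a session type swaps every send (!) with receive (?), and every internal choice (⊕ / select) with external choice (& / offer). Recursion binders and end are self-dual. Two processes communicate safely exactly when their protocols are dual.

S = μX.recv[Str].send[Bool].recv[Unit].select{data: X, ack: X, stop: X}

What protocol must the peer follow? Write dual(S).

μX.send[Str].recv[Bool].send[Unit].offer{data: X, ack: X, stop: X}

μX = μX  (binder kept)
  recv[Str] = send[Str]
    send[Bool] = recv[Bool]
      recv[Unit] = send[Unit]
        select{data,ack,stop} = offer{data,ack,stop}  (internal→external)
          case data:
            X ↦ X
          case ack:
            X ↦ X
          case stop:
            X ↦ X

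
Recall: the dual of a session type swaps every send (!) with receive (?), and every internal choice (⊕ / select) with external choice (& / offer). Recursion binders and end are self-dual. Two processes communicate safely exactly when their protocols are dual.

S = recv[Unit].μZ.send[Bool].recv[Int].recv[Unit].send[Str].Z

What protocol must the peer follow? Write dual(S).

recv[Unit] ↦ send[Unit]
  μZ ↦ μZ  (binder kept)
    send[Bool] ↦ recv[Bool]
      recv[Int] ↦ send[Int]
        recv[Unit] ↦ send[Unit]
          send[Str] ↦ recv[Str]
            Z self-dual

send[Unit].μZ.recv[Bool].send[Int].send[Unit].recv[Str].Z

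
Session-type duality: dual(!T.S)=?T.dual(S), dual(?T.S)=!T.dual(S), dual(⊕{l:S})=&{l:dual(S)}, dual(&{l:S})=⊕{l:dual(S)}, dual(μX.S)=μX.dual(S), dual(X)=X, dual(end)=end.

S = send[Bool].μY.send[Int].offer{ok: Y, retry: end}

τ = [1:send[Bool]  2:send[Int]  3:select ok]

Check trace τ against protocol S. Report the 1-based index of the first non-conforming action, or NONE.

step 1: send[Bool]  ✓  state: μY.…
step 2: send[Int]  ✓  state: offer{ok: μY.…, retry: end}
step 3: got select ok, protocol expects offer ok or offer retry  ✗

3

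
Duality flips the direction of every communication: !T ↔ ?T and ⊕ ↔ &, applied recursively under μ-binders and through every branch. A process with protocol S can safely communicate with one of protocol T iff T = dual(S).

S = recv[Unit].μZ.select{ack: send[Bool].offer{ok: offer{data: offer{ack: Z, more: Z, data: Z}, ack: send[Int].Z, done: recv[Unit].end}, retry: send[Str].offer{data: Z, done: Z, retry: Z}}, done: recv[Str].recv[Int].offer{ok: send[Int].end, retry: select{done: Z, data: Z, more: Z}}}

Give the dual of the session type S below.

send[Unit].μZ.offer{ack: recv[Bool].select{ok: select{data: select{ack: Z, more: Z, data: Z}, ack: recv[Int].Z, done: send[Unit].end}, retry: recv[Str].select{data: Z, done: Z, retry: Z}}, done: send[Str].send[Int].select{ok: recv[Int].end, retry: offer{done: Z, data: Z, more: Z}}}

recv[Unit] = send[Unit]
  μZ = μZ  (rec unchanged)
    select{ack,done} = offer{ack,done}  (internal→external)
      case ack:
        send[Bool] = recv[Bool]
          offer{ok,retry} = select{ok,retry}  (offer→select)
            case ok:
              offer{data,ack,done} = select{data,ack,done}  (offer→select)
                case data:
                  offer{ack,more,data} = select{ack,more,data}  (offer→select)
                    case ack:
                      Z self-dual
                    case more:
                      Z self-dual
                    case data:
                      Z self-dual
                case ack:
                  send[Int] = recv[Int]
                    Z self-dual
                case done:
                  recv[Unit] = send[Unit]
                    end self-dual
            case retry:
              send[Str] = recv[Str]
                offer{data,done,retry} = select{data,done,retry}  (offer→select)
                  case data:
                    Z self-dual
                  case done:
                    Z self-dual
                  case retry:
                    Z self-dual
      case done:
        recv[Str] = send[Str]
          recv[Int] = send[Int]
            offer{ok,retry} = select{ok,retry}  (offer→select)
              case ok:
                send[Int] = recv[Int]
                  end self-dual
              case retry:
                select{done,data,more} = offer{done,data,more}  (internal→external)
                  case done:
                    Z self-dual
                  case data:
                    Z self-dual
                  case more:
                    Z self-dual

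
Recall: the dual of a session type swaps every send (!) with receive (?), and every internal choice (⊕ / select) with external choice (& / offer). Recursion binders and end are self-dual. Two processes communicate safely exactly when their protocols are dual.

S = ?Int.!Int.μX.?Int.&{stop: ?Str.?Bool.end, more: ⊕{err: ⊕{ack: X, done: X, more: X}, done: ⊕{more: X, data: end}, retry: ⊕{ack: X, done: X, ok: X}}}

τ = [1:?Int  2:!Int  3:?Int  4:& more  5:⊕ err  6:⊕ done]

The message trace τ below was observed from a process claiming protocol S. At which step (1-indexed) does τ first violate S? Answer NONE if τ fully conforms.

NONE

@1 ?Int  match  residual = !Int.μX.…
@2 !Int  match  residual = μX.…
@3 ?Int  match  residual = &{stop: ?Str.?Bool.end, more: ⊕{err: ⊕{ack: μX.…, done: μX.…, more: μX.…}, done: ⊕{more: μX.…, data: end}, retry: ⊕{ack: μX.…, done: μX.…, ok: μX.…}}}
@4 & more  match  residual = ⊕{err: ⊕{ack: μX.…, done: μX.…, more: μX.…}, done: ⊕{more: μX.…, data: end}, retry: ⊕{ack: μX.…, done: μX.…, ok: μX.…}}
@5 ⊕ err  match  residual = ⊕{ack: μX.…, done: μX.…, more: μX.…}
@6 ⊕ done  match  residual = μX.…
all 6 steps conform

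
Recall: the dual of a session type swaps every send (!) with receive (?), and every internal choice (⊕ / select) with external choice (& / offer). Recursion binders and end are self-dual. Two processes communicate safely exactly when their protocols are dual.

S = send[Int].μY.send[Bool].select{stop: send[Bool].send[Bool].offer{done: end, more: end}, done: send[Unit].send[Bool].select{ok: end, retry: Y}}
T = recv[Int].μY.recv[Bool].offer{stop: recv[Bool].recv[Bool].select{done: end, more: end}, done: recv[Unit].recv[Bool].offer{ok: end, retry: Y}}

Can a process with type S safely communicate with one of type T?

send[Int] ‖ recv[Int]  match
  μY ‖ μY  match (μ self-dual)
    send[Bool] ‖ recv[Bool]  match
      select{stop,done} ‖ offer{stop,done}  match label sets agree
        • stop:
          send[Bool] ‖ recv[Bool]  match
            send[Bool] ‖ recv[Bool]  match
              offer{done,more} ‖ select{done,more}  match label sets agree
                • done:
                  end ‖ end  match
                • more:
                  end ‖ end  match
        • done:
          send[Unit] ‖ recv[Unit]  match
            send[Bool] ‖ recv[Bool]  match
              select{ok,retry} ‖ offer{ok,retry}  match label sets agree
                • ok:
                  end ‖ end  match
                • retry:
                  Y ‖ Y  match

YES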